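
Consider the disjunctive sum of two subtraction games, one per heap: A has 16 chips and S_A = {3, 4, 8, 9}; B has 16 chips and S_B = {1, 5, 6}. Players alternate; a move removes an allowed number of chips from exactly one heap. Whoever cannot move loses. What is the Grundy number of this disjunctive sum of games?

Heap A, S = {3, 4, 8, 9}:
G(0) = 0
G(1) = mex{} = 0
G(2) = mex{} = 0
G(3) = mex{0} = 1
G(4) = mex{0,0} = 1
G(5) = mex{0,0} = 1
G(6) = mex{1,0} = 2
G(7) = mex{1,1} = 0
G(8) = mex{1,1,0} = 2
G(9) = mex{2,1,0,0} = 3
G(10) = mex{0,2,0,0} = 1
G(11) = mex{2,0,1,0} = 3
G(12) = mex{3,2,1,1} = 0
G(13) = mex{1,3,1,1} = 0
G(14) = mex{3,1,2,1} = 0
G(15) = mex{0,3,0,2} = 1
G(16) = mex{0,0,2,0} = 1
G_A(16) = 1.
Heap B, S = {1, 5, 6}:
n :  0  1  2  3  4  5  6  7  8  9 10 11 12 13 14 15 16
G :  0  1  0  1  0  1  2  3  2  3  2  0  1  0  1  0  1
G_B(16) = 1.
Combined Grundy value = 1 ⊕ 1 = 0.

0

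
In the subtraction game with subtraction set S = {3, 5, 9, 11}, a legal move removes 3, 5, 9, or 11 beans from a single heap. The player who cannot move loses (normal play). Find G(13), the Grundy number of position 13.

2

G(0) = 0
G(1) = mex{} = 0
G(2) = mex{} = 0
G(3) = mex{0} = 1
G(4) = mex{0} = 1
G(5) = mex{0,0} = 1
G(6) = mex{1,0} = 2
G(7) = mex{1,0} = 2
G(8) = mex{1,1} = 0
G(9) = mex{2,1,0} = 3
G(10) = mex{2,1,0} = 3
G(11) = mex{0,2,0,0} = 1
G(12) = mex{3,2,1,0} = 4
G(13) = mex{3,0,1,0} = 2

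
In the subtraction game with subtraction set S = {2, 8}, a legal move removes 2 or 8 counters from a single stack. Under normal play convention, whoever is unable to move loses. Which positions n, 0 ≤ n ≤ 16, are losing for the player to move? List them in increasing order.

n :  0  1  2  3  4  5  6  7  8  9 10 11 12 13 14 15 16
G :  0  0  1  1  0  0  1  1  2  2  0  0  1  1  0  0  1
P-positions are exactly the n with G(n) = 0.

0, 1, 4, 5, 10, 11, 14, 15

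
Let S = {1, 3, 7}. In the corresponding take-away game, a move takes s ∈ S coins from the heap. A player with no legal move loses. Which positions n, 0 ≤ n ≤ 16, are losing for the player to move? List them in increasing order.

0, 2, 4, 6, 8, 10, 12, 14, 16

n :  0  1  2  3  4  5  6  7  8  9 10 11 12 13 14 15 16
G :  0  1  0  1  0  1  0  1  0  1  0  1  0  1  0  1  0
P-positions are exactly the n with G(n) = 0.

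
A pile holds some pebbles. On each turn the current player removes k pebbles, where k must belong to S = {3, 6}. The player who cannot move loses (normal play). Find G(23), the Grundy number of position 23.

1

G(0) = 0
G(1) = mex{} = 0
G(2) = mex{} = 0
G(3) = mex{0} = 1
G(4) = mex{0} = 1
G(5) = mex{0} = 1
G(6) = mex{1,0} = 2
G(7) = mex{1,0} = 2
G(8) = mex{1,0} = 2
G(9) = mex{2,1} = 0
G(10) = mex{2,1} = 0
G(11) = mex{2,1} = 0
G(12) = mex{0,2} = 1
G(13) = mex{0,2} = 1
G(14) = mex{0,2} = 1
G(15) = mex{1,0} = 2
G(16) = mex{1,0} = 2
G(17) = mex{1,0} = 2
G(18) = mex{2,1} = 0
G(19) = mex{2,1} = 0
G(20) = mex{2,1} = 0
G(21) = mex{0,2} = 1
G(22) = mex{0,2} = 1
G(23) = mex{0,2} = 1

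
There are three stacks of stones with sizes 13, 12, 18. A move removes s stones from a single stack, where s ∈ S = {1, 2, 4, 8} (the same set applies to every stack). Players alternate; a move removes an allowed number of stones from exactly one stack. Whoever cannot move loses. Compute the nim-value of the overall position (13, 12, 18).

All stacks use S = {1, 2, 4, 8}:
G(0) = 0
G(1) = mex{0} = 1
G(2) = mex{1,0} = 2
G(3) = mex{2,1} = 0
G(4) = mex{0,2,0} = 1
G(5) = mex{1,0,1} = 2
G(6) = mex{2,1,2} = 0
G(7) = mex{0,2,0} = 1
G(8) = mex{1,0,1,0} = 2
G(9) = mex{2,1,2,1} = 0
G(10) = mex{0,2,0,2} = 1
G(11) = mex{1,0,1,0} = 2
G(12) = mex{2,1,2,1} = 0
G(13) = mex{0,2,0,2} = 1
G(14) = mex{1,0,1,0} = 2
G(15) = mex{2,1,2,1} = 0
G(16) = mex{0,2,0,2} = 1
G(17) = mex{1,0,1,0} = 2
G(18) = mex{2,1,2,1} = 0
Stack A: G(13) = 1.
Stack B: G(12) = 0.
Stack C: G(18) = 0.
Combined Grundy value = 1 ⊕ 0 ⊕ 0 = 1.

1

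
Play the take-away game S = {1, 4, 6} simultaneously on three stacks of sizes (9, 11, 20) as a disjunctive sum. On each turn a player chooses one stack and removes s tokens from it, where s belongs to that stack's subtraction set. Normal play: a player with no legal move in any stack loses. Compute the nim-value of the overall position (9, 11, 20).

3

All stacks use S = {1, 4, 6}:
G(0) = 0
G(1) = mex{0} = 1
G(2) = mex{1} = 0
G(3) = mex{0} = 1
G(4) = mex{1,0} = 2
G(5) = mex{2,1} = 0
G(6) = mex{0,0,0} = 1
G(7) = mex{1,1,1} = 0
G(8) = mex{0,2,0} = 1
G(9) = mex{1,0,1} = 2
G(10) = mex{2,1,2} = 0
G(11) = mex{0,0,0} = 1
G(12) = mex{1,1,1} = 0
G(13) = mex{0,2,0} = 1
G(14) = mex{1,0,1} = 2
G(15) = mex{2,1,2} = 0
G(16) = mex{0,0,0} = 1
G(17) = mex{1,1,1} = 0
G(18) = mex{0,2,0} = 1
G(19) = mex{1,0,1} = 2
G(20) = mex{2,1,2} = 0
Stack A: G(9) = 2.
Stack B: G(11) = 1.
Stack C: G(20) = 0.
Combined Grundy value = 2 ⊕ 1 ⊕ 0 = 3.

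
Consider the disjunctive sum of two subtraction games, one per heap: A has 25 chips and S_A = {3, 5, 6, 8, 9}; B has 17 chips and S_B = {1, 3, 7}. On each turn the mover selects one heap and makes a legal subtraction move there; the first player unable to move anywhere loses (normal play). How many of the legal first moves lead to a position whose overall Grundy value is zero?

Heap A, S = {3, 5, 6, 8, 9}:
n :  0  1  2  3  4  5  6  7  8  9 10 11 12 13 14 15 16 17 18 19 20 21 22 23 24 25
G :  0  0  0  1  1  1  2  2  2  3  3  3  0  0  0  1  1  1  2  2  2  3  3  3  0  0
G_A(25) = 0.
Heap B, S = {1, 3, 7}:
G(0) = 0
G(1) = mex{0} = 1
G(2) = mex{1} = 0
G(3) = mex{0,0} = 1
G(4) = mex{1,1} = 0
G(5) = mex{0,0} = 1
G(6) = mex{1,1} = 0
G(7) = mex{0,0,0} = 1
G(8) = mex{1,1,1} = 0
G(9) = mex{0,0,0} = 1
G(10) = mex{1,1,1} = 0
G(11) = mex{0,0,0} = 1
G(12) = mex{1,1,1} = 0
G(13) = mex{0,0,0} = 1
G(14) = mex{1,1,1} = 0
G(15) = mex{0,0,0} = 1
G(16) = mex{1,1,1} = 0
G(17) = mex{0,0,0} = 1
G_B(17) = 1.
Combined Grundy value = 0 ⊕ 1 = 1.
A winning move leaves total XOR = 0, i.e. changes one component's Grundy value g to g ⊕ X where X is the current total.
Heap A: need g' = 0⊕1 = 1. Options: 25−3→G=3, 25−5→G=2, 25−6→G=2, 25−8→G=1, 25−9→G=1. Hits: 2.
Heap B: need g' = 1⊕1 = 0. Options: 17−1→G=0, 17−3→G=0, 17−7→G=0. Hits: 3.

5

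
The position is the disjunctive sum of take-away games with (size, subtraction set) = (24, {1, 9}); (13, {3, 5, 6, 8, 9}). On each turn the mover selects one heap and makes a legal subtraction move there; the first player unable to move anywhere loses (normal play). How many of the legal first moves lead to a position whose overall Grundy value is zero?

0

Heap A, S = {1, 9}:
n :  0  1  2  3  4  5  6  7  8  9 10 11 12 13 14 15 16 17 18 19 20 21 22 23 24
G :  0  1  0  1  0  1  0  1  0  1  0  1  0  1  0  1  0  1  0  1  0  1  0  1  0
G_A(24) = 0.
Heap B, S = {3, 5, 6, 8, 9}:
G(0) = 0
G(1) = mex{} = 0
G(2) = mex{} = 0
G(3) = mex{0} = 1
G(4) = mex{0} = 1
G(5) = mex{0,0} = 1
G(6) = mex{1,0,0} = 2
G(7) = mex{1,0,0} = 2
G(8) = mex{1,1,0,0} = 2
G(9) = mex{2,1,1,0,0} = 3
G(10) = mex{2,1,1,0,0} = 3
G(11) = mex{2,2,1,1,0} = 3
G(12) = mex{3,2,2,1,1} = 0
G(13) = mex{3,2,2,1,1} = 0
G_B(13) = 0.
Combined Grundy value = 0 ⊕ 0 = 0.
A winning move leaves total XOR = 0, i.e. changes one component's Grundy value g to g ⊕ X where X is the current total.
Heap A: target g' = 0⊕0 = 0, but every legal move changes the Grundy value (mex property), so 0 moves.
Heap B: target g' = 0⊕0 = 0, but every legal move changes the Grundy value (mex property), so 0 moves.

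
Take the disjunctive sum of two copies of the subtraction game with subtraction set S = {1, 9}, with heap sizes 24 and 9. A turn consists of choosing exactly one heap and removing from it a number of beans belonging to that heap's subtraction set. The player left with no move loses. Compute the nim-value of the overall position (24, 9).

1

All heaps use S = {1, 9}:
G(0) = 0
G(1) = mex{0} = 1
G(2) = mex{1} = 0
G(3) = mex{0} = 1
G(4) = mex{1} = 0
G(5) = mex{0} = 1
G(6) = mex{1} = 0
G(7) = mex{0} = 1
G(8) = mex{1} = 0
G(9) = mex{0,0} = 1
G(10) = mex{1,1} = 0
G(11) = mex{0,0} = 1
G(12) = mex{1,1} = 0
G(13) = mex{0,0} = 1
G(14) = mex{1,1} = 0
G(15) = mex{0,0} = 1
G(16) = mex{1,1} = 0
G(17) = mex{0,0} = 1
G(18) = mex{1,1} = 0
G(19) = mex{0,0} = 1
G(20) = mex{1,1} = 0
G(21) = mex{0,0} = 1
G(22) = mex{1,1} = 0
G(23) = mex{0,0} = 1
G(24) = mex{1,1} = 0
Heap A: G(24) = 0.
Heap B: G(9) = 1.
Combined Grundy value = 0 ⊕ 1 = 1.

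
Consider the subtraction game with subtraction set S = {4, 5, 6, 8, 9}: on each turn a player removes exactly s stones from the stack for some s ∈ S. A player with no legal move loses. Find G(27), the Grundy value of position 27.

G(0) = 0
G(1) = mex{} = 0
G(2) = mex{} = 0
G(3) = mex{} = 0
G(4) = mex{0} = 1
G(5) = mex{0,0} = 1
G(6) = mex{0,0,0} = 1
G(7) = mex{0,0,0} = 1
G(8) = mex{1,0,0,0} = 2
G(9) = mex{1,1,0,0,0} = 2
G(10) = mex{1,1,1,0,0} = 2
G(11) = mex{1,1,1,0,0} = 2
G(12) = mex{2,1,1,1,0} = 3
G(13) = mex{2,2,1,1,1} = 0
G(14) = mex{2,2,2,1,1} = 0
G(15) = mex{2,2,2,1,1} = 0
G(16) = mex{3,2,2,2,1} = 0
G(17) = mex{0,3,2,2,2} = 1
G(18) = mex{0,0,3,2,2} = 1
G(19) = mex{0,0,0,2,2} = 1
G(20) = mex{0,0,0,3,2} = 1
G(21) = mex{1,0,0,0,3} = 2
G(22) = mex{1,1,0,0,0} = 2
G(23) = mex{1,1,1,0,0} = 2
G(24) = mex{1,1,1,0,0} = 2
G(25) = mex{2,1,1,1,0} = 3
G(26) = mex{2,2,1,1,1} = 0
G(27) = mex{2,2,2,1,1} = 0

0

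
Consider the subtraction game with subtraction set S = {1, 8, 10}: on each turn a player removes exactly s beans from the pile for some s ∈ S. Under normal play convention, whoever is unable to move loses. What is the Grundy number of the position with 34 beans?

G(0) = 0
G(1) = mex{0} = 1
G(2) = mex{1} = 0
G(3) = mex{0} = 1
G(4) = mex{1} = 0
G(5) = mex{0} = 1
G(6) = mex{1} = 0
G(7) = mex{0} = 1
G(8) = mex{1,0} = 2
G(9) = mex{2,1} = 0
G(10) = mex{0,0,0} = 1
G(11) = mex{1,1,1} = 0
G(12) = mex{0,0,0} = 1
G(13) = mex{1,1,1} = 0
G(14) = mex{0,0,0} = 1
G(15) = mex{1,1,1} = 0
G(16) = mex{0,2,0} = 1
G(17) = mex{1,0,1} = 2
G(18) = mex{2,1,2} = 0
G(19) = mex{0,0,0} = 1
G(20) = mex{1,1,1} = 0
G(21) = mex{0,0,0} = 1
G(22) = mex{1,1,1} = 0
G(23) = mex{0,0,0} = 1
G(24) = mex{1,1,1} = 0
G(25) = mex{0,2,0} = 1
G(26) = mex{1,0,1} = 2
G(27) = mex{2,1,2} = 0
G(28) = mex{0,0,0} = 1
G(29) = mex{1,1,1} = 0
G(30) = mex{0,0,0} = 1
G(31) = mex{1,1,1} = 0
G(32) = mex{0,0,0} = 1
G(33) = mex{1,1,1} = 0
G(34) = mex{0,2,0} = 1

1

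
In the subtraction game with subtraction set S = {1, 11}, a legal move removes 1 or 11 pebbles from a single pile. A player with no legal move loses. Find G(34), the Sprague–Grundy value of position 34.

G(0) = 0
G(1) = mex{0} = 1
G(2) = mex{1} = 0
G(3) = mex{0} = 1
G(4) = mex{1} = 0
G(5) = mex{0} = 1
G(6) = mex{1} = 0
G(7) = mex{0} = 1
G(8) = mex{1} = 0
G(9) = mex{0} = 1
G(10) = mex{1} = 0
G(11) = mex{0,0} = 1
G(12) = mex{1,1} = 0
G(13) = mex{0,0} = 1
G(14) = mex{1,1} = 0
G(15) = mex{0,0} = 1
G(16) = mex{1,1} = 0
G(17) = mex{0,0} = 1
G(18) = mex{1,1} = 0
G(19) = mex{0,0} = 1
G(20) = mex{1,1} = 0
G(21) = mex{0,0} = 1
G(22) = mex{1,1} = 0
G(23) = mex{0,0} = 1
G(24) = mex{1,1} = 0
G(25) = mex{0,0} = 1
G(26) = mex{1,1} = 0
G(27) = mex{0,0} = 1
G(28) = mex{1,1} = 0
G(29) = mex{0,0} = 1
G(30) = mex{1,1} = 0
G(31) = mex{0,0} = 1
G(32) = mex{1,1} = 0
G(33) = mex{0,0} = 1
G(34) = mex{1,1} = 0

0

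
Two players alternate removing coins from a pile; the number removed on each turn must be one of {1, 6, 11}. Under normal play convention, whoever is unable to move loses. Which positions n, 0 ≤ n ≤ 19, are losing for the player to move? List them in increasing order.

n :  0  1  2  3  4  5  6  7  8  9 10 11 12 13 14 15 16 17 18 19
G :  0  1  0  1  0  1  2  0  1  0  1  2  0  1  0  1  0  1  2  0
P-positions are exactly the n with G(n) = 0.

0, 2, 4, 7, 9, 12, 14, 16, 19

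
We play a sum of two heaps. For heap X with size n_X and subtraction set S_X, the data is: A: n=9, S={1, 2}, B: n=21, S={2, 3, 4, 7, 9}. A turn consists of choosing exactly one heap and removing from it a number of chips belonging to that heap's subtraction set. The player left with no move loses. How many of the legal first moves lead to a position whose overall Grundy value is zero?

3

Heap A, S = {1, 2}:
G(0) = 0
G(1) = mex{0} = 1
G(2) = mex{1,0} = 2
G(3) = mex{2,1} = 0
G(4) = mex{0,2} = 1
G(5) = mex{1,0} = 2
G(6) = mex{2,1} = 0
G(7) = mex{0,2} = 1
G(8) = mex{1,0} = 2
G(9) = mex{2,1} = 0
G_A(9) = 0.
Heap B, S = {2, 3, 4, 7, 9}:
G(0) = 0
G(1) = mex{} = 0
G(2) = mex{0} = 1
G(3) = mex{0,0} = 1
G(4) = mex{1,0,0} = 2
G(5) = mex{1,1,0} = 2
G(6) = mex{2,1,1} = 0
G(7) = mex{2,2,1,0} = 3
G(8) = mex{0,2,2,0} = 1
G(9) = mex{3,0,2,1,0} = 4
G(10) = mex{1,3,0,1,0} = 2
G(11) = mex{4,1,3,2,1} = 0
G(12) = mex{2,4,1,2,1} = 0
G(13) = mex{0,2,4,0,2} = 1
G(14) = mex{0,0,2,3,2} = 1
G(15) = mex{1,0,0,1,0} = 2
G(16) = mex{1,1,0,4,3} = 2
G(17) = mex{2,1,1,2,1} = 0
G(18) = mex{2,2,1,0,4} = 3
G(19) = mex{0,2,2,0,2} = 1
G(20) = mex{3,0,2,1,0} = 4
G(21) = mex{1,3,0,1,0} = 2
G_B(21) = 2.
Combined Grundy value = 0 ⊕ 2 = 2.
A winning move leaves total XOR = 0, i.e. changes one component's Grundy value g to g ⊕ X where X is the current total.
Heap A: need g' = 0⊕2 = 2. Options: 9−1→G=2, 9−2→G=1. Hits: 1.
Heap B: need g' = 2⊕2 = 0. Options: 21−2→G=1, 21−3→G=3, 21−4→G=0, 21−7→G=1, 21−9→G=0. Hits: 2.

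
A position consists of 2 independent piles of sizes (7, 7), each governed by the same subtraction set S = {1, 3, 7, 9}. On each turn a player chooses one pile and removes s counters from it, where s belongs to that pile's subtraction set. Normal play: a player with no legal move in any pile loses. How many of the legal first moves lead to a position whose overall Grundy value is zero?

0

All piles use S = {1, 3, 7, 9}:
n : 0 1 2 3 4 5 6 7
G : 0 1 0 1 0 1 0 1
Pile A: G(7) = 1.
Pile B: G(7) = 1.
Combined Grundy value = 1 ⊕ 1 = 0.
A winning move leaves total XOR = 0, i.e. changes one component's Grundy value g to g ⊕ X where X is the current total.
Pile A: target g' = 1⊕0 = 1, but every legal move changes the Grundy value (mex property), so 0 moves.
Pile B: target g' = 1⊕0 = 1, but every legal move changes the Grundy value (mex property), so 0 moves.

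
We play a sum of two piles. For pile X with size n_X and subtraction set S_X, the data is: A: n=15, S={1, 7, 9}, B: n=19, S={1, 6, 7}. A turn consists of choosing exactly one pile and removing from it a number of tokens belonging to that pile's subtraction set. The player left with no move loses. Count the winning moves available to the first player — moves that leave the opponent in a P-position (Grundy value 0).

1

Pile A, S = {1, 7, 9}:
n :  0  1  2  3  4  5  6  7  8  9 10 11 12 13 14 15
G :  0  1  0  1  0  1  0  1  0  1  0  1  0  1  0  1
G_A(15) = 1.
Pile B, S = {1, 6, 7}:
n :  0  1  2  3  4  5  6  7  8  9 10 11 12 13 14 15 16 17 18 19
G :  0  1  0  1  0  1  2  3  2  3  2  3  0  1  0  1  0  1  2  3
G_B(19) = 3.
Combined Grundy value = 1 ⊕ 3 = 2.
A winning move leaves total XOR = 0, i.e. changes one component's Grundy value g to g ⊕ X where X is the current total.
Pile A: need g' = 1⊕2 = 3. Options: 15−1→G=0, 15−7→G=0, 15−9→G=0. Hits: 0.
Pile B: need g' = 3⊕2 = 1. Options: 19−1→G=2, 19−6→G=1, 19−7→G=0. Hits: 1.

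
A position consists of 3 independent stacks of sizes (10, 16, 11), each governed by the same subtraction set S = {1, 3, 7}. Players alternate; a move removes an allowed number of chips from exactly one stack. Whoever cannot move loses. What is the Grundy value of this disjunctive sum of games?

1

All stacks use S = {1, 3, 7}:
G(0) = 0
G(1) = mex{0} = 1
G(2) = mex{1} = 0
G(3) = mex{0,0} = 1
G(4) = mex{1,1} = 0
G(5) = mex{0,0} = 1
G(6) = mex{1,1} = 0
G(7) = mex{0,0,0} = 1
G(8) = mex{1,1,1} = 0
G(9) = mex{0,0,0} = 1
G(10) = mex{1,1,1} = 0
G(11) = mex{0,0,0} = 1
G(12) = mex{1,1,1} = 0
G(13) = mex{0,0,0} = 1
G(14) = mex{1,1,1} = 0
G(15) = mex{0,0,0} = 1
G(16) = mex{1,1,1} = 0
Stack A: G(10) = 0.
Stack B: G(16) = 0.
Stack C: G(11) = 1.
Combined Grundy value = 0 ⊕ 0 ⊕ 1 = 1.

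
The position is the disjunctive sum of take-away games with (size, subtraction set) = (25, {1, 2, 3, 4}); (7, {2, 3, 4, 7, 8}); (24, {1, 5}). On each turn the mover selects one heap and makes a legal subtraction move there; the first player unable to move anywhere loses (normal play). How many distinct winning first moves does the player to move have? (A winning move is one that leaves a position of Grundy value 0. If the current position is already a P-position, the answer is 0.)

Heap A, S = {1, 2, 3, 4}:
G(0) = 0
G(1) = mex{0} = 1
G(2) = mex{1,0} = 2
G(3) = mex{2,1,0} = 3
G(4) = mex{3,2,1,0} = 4
G(5) = mex{4,3,2,1} = 0
G(6) = mex{0,4,3,2} = 1
G(7) = mex{1,0,4,3} = 2
G(8) = mex{2,1,0,4} = 3
G(9) = mex{3,2,1,0} = 4
G(10) = mex{4,3,2,1} = 0
G(11) = mex{0,4,3,2} = 1
G(12) = mex{1,0,4,3} = 2
G(13) = mex{2,1,0,4} = 3
G(14) = mex{3,2,1,0} = 4
G(15) = mex{4,3,2,1} = 0
G(16) = mex{0,4,3,2} = 1
G(17) = mex{1,0,4,3} = 2
G(18) = mex{2,1,0,4} = 3
G(19) = mex{3,2,1,0} = 4
G(20) = mex{4,3,2,1} = 0
G(21) = mex{0,4,3,2} = 1
G(22) = mex{1,0,4,3} = 2
G(23) = mex{2,1,0,4} = 3
G(24) = mex{3,2,1,0} = 4
G(25) = mex{4,3,2,1} = 0
G_A(25) = 0.
Heap B, S = {2, 3, 4, 7, 8}:
G(0) = 0
G(1) = mex{} = 0
G(2) = mex{0} = 1
G(3) = mex{0,0} = 1
G(4) = mex{1,0,0} = 2
G(5) = mex{1,1,0} = 2
G(6) = mex{2,1,1} = 0
G(7) = mex{2,2,1,0} = 3
G_B(7) = 3.
Heap C, S = {1, 5}:
n :  0  1  2  3  4  5  6  7  8  9 10 11 12 13 14 15 16 17 18 19 20 21 22 23 24
G :  0  1  0  1  0  1  0  1  0  1  0  1  0  1  0  1  0  1  0  1  0  1  0  1  0
G_C(24) = 0.
Combined Grundy value = 0 ⊕ 3 ⊕ 0 = 3.
A winning move leaves total XOR = 0, i.e. changes one component's Grundy value g to g ⊕ X where X is the current total.
Heap A: need g' = 0⊕3 = 3. Options: 25−1→G=4, 25−2→G=3, 25−3→G=2, 25−4→G=1. Hits: 1.
Heap B: need g' = 3⊕3 = 0. Options: 7−2→G=2, 7−3→G=2, 7−4→G=1, 7−7→G=0. Hits: 1.
Heap C: need g' = 0⊕3 = 3. Options: 24−1→G=1, 24−5→G=1. Hits: 0.

2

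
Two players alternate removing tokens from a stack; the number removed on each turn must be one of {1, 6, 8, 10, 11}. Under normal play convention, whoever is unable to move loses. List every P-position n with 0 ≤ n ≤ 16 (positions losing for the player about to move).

0, 2, 4, 7, 9, 16

n :  0  1  2  3  4  5  6  7  8  9 10 11 12 13 14 15 16
G :  0  1  0  1  0  1  2  0  1  0  1  2  3  2  3  2  0
P-positions are exactly the n with G(n) = 0.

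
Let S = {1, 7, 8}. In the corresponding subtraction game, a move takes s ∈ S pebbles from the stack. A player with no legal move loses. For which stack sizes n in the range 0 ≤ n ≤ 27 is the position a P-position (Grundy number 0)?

0, 2, 4, 6, 15, 17, 19, 21

n :  0  1  2  3  4  5  6  7  8  9 10 11 12 13 14 15 16 17 18 19 20 21 22 23 24 25 26 27
G :  0  1  0  1  0  1  0  1  2  3  2  3  2  3  2  0  1  0  1  0  1  0  1  2  3  2  3  2
P-positions are exactly the n with G(n) = 0.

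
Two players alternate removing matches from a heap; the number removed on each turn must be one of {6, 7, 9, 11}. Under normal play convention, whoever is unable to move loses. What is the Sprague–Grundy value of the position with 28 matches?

n :  0  1  2  3  4  5  6  7  8  9 10 11 12 13 14 15 16 17 18 19 20 21 22 23 24 25 26 27 28
G :  0  0  0  0  0  0  1  1  1  1  1  1  2  2  2  2  2  0  0  0  0  0  0  1  1  1  1  1  1

1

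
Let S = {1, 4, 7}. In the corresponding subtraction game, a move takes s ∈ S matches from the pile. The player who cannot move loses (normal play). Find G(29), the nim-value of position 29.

G(0) = 0
G(1) = mex{0} = 1
G(2) = mex{1} = 0
G(3) = mex{0} = 1
G(4) = mex{1,0} = 2
G(5) = mex{2,1} = 0
G(6) = mex{0,0} = 1
G(7) = mex{1,1,0} = 2
G(8) = mex{2,2,1} = 0
G(9) = mex{0,0,0} = 1
G(10) = mex{1,1,1} = 0
G(11) = mex{0,2,2} = 1
G(12) = mex{1,0,0} = 2
G(13) = mex{2,1,1} = 0
G(14) = mex{0,0,2} = 1
G(15) = mex{1,1,0} = 2
G(16) = mex{2,2,1} = 0
G(17) = mex{0,0,0} = 1
G(18) = mex{1,1,1} = 0
G(19) = mex{0,2,2} = 1
G(20) = mex{1,0,0} = 2
G(21) = mex{2,1,1} = 0
G(22) = mex{0,0,2} = 1
G(23) = mex{1,1,0} = 2
G(24) = mex{2,2,1} = 0
G(25) = mex{0,0,0} = 1
G(26) = mex{1,1,1} = 0
G(27) = mex{0,2,2} = 1
G(28) = mex{1,0,0} = 2
G(29) = mex{2,1,1} = 0

0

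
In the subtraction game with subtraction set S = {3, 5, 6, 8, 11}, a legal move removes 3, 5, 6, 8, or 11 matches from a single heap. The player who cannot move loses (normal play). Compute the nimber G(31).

1

G(0) = 0
G(1) = mex{} = 0
G(2) = mex{} = 0
G(3) = mex{0} = 1
G(4) = mex{0} = 1
G(5) = mex{0,0} = 1
G(6) = mex{1,0,0} = 2
G(7) = mex{1,0,0} = 2
G(8) = mex{1,1,0,0} = 2
G(9) = mex{2,1,1,0} = 3
G(10) = mex{2,1,1,0} = 3
G(11) = mex{2,2,1,1,0} = 3
G(12) = mex{3,2,2,1,0} = 4
G(13) = mex{3,2,2,1,0} = 4
G(14) = mex{3,3,2,2,1} = 0
G(15) = mex{4,3,3,2,1} = 0
G(16) = mex{4,3,3,2,1} = 0
G(17) = mex{0,4,3,3,2} = 1
G(18) = mex{0,4,4,3,2} = 1
G(19) = mex{0,0,4,3,2} = 1
G(20) = mex{1,0,0,4,3} = 2
G(21) = mex{1,0,0,4,3} = 2
G(22) = mex{1,1,0,0,3} = 2
G(23) = mex{2,1,1,0,4} = 3
G(24) = mex{2,1,1,0,4} = 3
G(25) = mex{2,2,1,1,0} = 3
G(26) = mex{3,2,2,1,0} = 4
G(27) = mex{3,2,2,1,0} = 4
G(28) = mex{3,3,2,2,1} = 0
G(29) = mex{4,3,3,2,1} = 0
G(30) = mex{4,3,3,2,1} = 0
G(31) = mex{0,4,3,3,2} = 1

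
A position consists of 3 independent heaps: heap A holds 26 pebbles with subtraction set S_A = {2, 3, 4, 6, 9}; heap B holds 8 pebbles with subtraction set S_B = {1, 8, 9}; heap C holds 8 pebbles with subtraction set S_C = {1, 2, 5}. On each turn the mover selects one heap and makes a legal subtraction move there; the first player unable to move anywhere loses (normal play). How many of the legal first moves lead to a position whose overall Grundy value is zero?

1

Heap A, S = {2, 3, 4, 6, 9}:
G(0) = 0
G(1) = mex{} = 0
G(2) = mex{0} = 1
G(3) = mex{0,0} = 1
G(4) = mex{1,0,0} = 2
G(5) = mex{1,1,0} = 2
G(6) = mex{2,1,1,0} = 3
G(7) = mex{2,2,1,0} = 3
G(8) = mex{3,2,2,1} = 0
G(9) = mex{3,3,2,1,0} = 4
G(10) = mex{0,3,3,2,0} = 1
G(11) = mex{4,0,3,2,1} = 5
G(12) = mex{1,4,0,3,1} = 2
G(13) = mex{5,1,4,3,2} = 0
G(14) = mex{2,5,1,0,2} = 3
G(15) = mex{0,2,5,4,3} = 1
G(16) = mex{3,0,2,1,3} = 4
G(17) = mex{1,3,0,5,0} = 2
G(18) = mex{4,1,3,2,4} = 0
G(19) = mex{2,4,1,0,1} = 3
G(20) = mex{0,2,4,3,5} = 1
G(21) = mex{3,0,2,1,2} = 4
G(22) = mex{1,3,0,4,0} = 2
G(23) = mex{4,1,3,2,3} = 0
G(24) = mex{2,4,1,0,1} = 3
G(25) = mex{0,2,4,3,4} = 1
G(26) = mex{3,0,2,1,2} = 4
G_A(26) = 4.
Heap B, S = {1, 8, 9}:
n : 0 1 2 3 4 5 6 7 8
G : 0 1 0 1 0 1 0 1 2
G_B(8) = 2.
Heap C, S = {1, 2, 5}:
G(0) = 0
G(1) = mex{0} = 1
G(2) = mex{1,0} = 2
G(3) = mex{2,1} = 0
G(4) = mex{0,2} = 1
G(5) = mex{1,0,0} = 2
G(6) = mex{2,1,1} = 0
G(7) = mex{0,2,2} = 1
G(8) = mex{1,0,0} = 2
G_C(8) = 2.
Combined Grundy value = 4 ⊕ 2 ⊕ 2 = 4.
A winning move leaves total XOR = 0, i.e. changes one component's Grundy value g to g ⊕ X where X is the current total.
Heap A: need g' = 4⊕4 = 0. Options: 26−2→G=3, 26−3→G=0, 26−4→G=2, 26−6→G=1, 26−9→G=2. Hits: 1.
Heap B: need g' = 2⊕4 = 6. Options: 8−1→G=1, 8−8→G=0. Hits: 0.
Heap C: need g' = 2⊕4 = 6. Options: 8−1→G=1, 8−2→G=0, 8−5→G=0. Hits: 0.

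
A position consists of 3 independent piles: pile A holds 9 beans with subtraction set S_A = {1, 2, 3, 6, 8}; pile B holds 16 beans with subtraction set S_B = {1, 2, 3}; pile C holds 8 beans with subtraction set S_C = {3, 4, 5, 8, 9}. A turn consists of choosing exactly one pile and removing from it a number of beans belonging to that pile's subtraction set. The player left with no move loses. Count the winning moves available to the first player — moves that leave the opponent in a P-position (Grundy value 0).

Pile A, S = {1, 2, 3, 6, 8}:
n : 0 1 2 3 4 5 6 7 8 9
G : 0 1 2 3 0 1 2 3 4 0
G_A(9) = 0.
Pile B, S = {1, 2, 3}:
n :  0  1  2  3  4  5  6  7  8  9 10 11 12 13 14 15 16
G :  0  1  2  3  0  1  2  3  0  1  2  3  0  1  2  3  0
G_B(16) = 0.
Pile C, S = {3, 4, 5, 8, 9}:
n : 0 1 2 3 4 5 6 7 8
G : 0 0 0 1 1 1 2 2 2
G_C(8) = 2.
Combined Grundy value = 0 ⊕ 0 ⊕ 2 = 2.
A winning move leaves total XOR = 0, i.e. changes one component's Grundy value g to g ⊕ X where X is the current total.
Pile A: need g' = 0⊕2 = 2. Options: 9−1→G=4, 9−2→G=3, 9−3→G=2, 9−6→G=3, 9−8→G=1. Hits: 1.
Pile B: need g' = 0⊕2 = 2. Options: 16−1→G=3, 16−2→G=2, 16−3→G=1. Hits: 1.
Pile C: need g' = 2⊕2 = 0. Options: 8−3→G=1, 8−4→G=1, 8−5→G=1, 8−8→G=0. Hits: 1.

3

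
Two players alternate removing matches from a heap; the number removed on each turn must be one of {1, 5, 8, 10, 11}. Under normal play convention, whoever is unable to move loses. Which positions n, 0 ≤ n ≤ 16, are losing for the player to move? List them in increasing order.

0, 2, 4, 6

n :  0  1  2  3  4  5  6  7  8  9 10 11 12 13 14 15 16
G :  0  1  0  1  0  1  0  1  2  3  2  3  2  3  2  3  4
P-positions are exactly the n with G(n) = 0.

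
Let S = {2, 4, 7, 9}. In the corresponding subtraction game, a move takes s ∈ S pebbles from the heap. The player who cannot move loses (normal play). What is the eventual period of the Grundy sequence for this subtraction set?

G(0) = 0
G(1) = mex{} = 0
G(2) = mex{0} = 1
G(3) = mex{0} = 1
G(4) = mex{1,0} = 2
G(5) = mex{1,0} = 2
G(6) = mex{2,1} = 0
G(7) = mex{2,1,0} = 3
G(8) = mex{0,2,0} = 1
G(9) = mex{3,2,1,0} = 4
G(10) = mex{1,0,1,0} = 2
G(11) = mex{4,3,2,1} = 0
G(12) = mex{2,1,2,1} = 0
G(13) = mex{0,4,0,2} = 1
G(14) = mex{0,2,3,2} = 1
G(15) = mex{1,0,1,0} = 2
G(16) = mex{1,0,4,3} = 2
G(17) = mex{2,1,2,1} = 0
G(18) = mex{2,1,0,4} = 3
G(19) = mex{0,2,0,2} = 1
G(20) = mex{3,2,1,0} = 4
G(21) = mex{1,0,1,0} = 2
G(22) = mex{4,3,2,1} = 0
G(23) = mex{2,1,2,1} = 0
G(n+11) = G(n) holds for n = 0,…,8 (a full window of length max(S) = 9), so the sequence is purely periodic with period 11.

11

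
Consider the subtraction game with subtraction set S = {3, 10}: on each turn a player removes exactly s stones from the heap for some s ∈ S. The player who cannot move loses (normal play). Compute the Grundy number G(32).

0

n :  0  1  2  3  4  5  6  7  8  9 10 11 12 13 14 15 16 17 18 19 20 21 22 23 24 25 26 27 28 29 30 31 32
G :  0  0  0  1  1  1  0  0  0  1  1  1  2  0  0  0  1  1  1  0  0  0  1  1  1  2  0  0  0  1  1  1  0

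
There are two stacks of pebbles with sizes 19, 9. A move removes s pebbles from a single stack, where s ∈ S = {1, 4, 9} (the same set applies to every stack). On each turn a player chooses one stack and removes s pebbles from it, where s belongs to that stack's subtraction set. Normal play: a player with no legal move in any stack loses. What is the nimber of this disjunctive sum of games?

All stacks use S = {1, 4, 9}:
n :  0  1  2  3  4  5  6  7  8  9 10 11 12 13 14 15 16 17 18 19
G :  0  1  0  1  2  0  1  0  1  2  0  1  0  1  2  0  1  0  1  2
Stack A: G(19) = 2.
Stack B: G(9) = 2.
Combined Grundy value = 2 ⊕ 2 = 0.

0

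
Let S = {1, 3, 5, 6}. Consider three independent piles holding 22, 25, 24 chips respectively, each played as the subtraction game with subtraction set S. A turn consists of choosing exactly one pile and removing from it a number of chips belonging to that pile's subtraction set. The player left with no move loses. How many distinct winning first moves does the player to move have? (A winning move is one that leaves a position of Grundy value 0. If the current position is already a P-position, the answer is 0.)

4

All piles use S = {1, 3, 5, 6}:
n :  0  1  2  3  4  5  6  7  8  9 10 11 12 13 14 15 16 17 18 19 20 21 22 23 24 25
G :  0  1  0  1  0  1  2  3  2  3  2  0  1  0  1  0  1  2  3  2  3  2  0  1  0  1
Pile A: G(22) = 0.
Pile B: G(25) = 1.
Pile C: G(24) = 0.
Combined Grundy value = 0 ⊕ 1 ⊕ 0 = 1.
A winning move leaves total XOR = 0, i.e. changes one component's Grundy value g to g ⊕ X where X is the current total.
Pile A: need g' = 0⊕1 = 1. Options: 22−1→G=2, 22−3→G=2, 22−5→G=2, 22−6→G=1. Hits: 1.
Pile B: need g' = 1⊕1 = 0. Options: 25−1→G=0, 25−3→G=0, 25−5→G=3, 25−6→G=2. Hits: 2.
Pile C: need g' = 0⊕1 = 1. Options: 24−1→G=1, 24−3→G=2, 24−5→G=2, 24−6→G=3. Hits: 1.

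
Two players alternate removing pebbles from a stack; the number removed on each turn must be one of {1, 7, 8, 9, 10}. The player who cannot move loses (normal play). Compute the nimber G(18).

1

n :  0  1  2  3  4  5  6  7  8  9 10 11 12 13 14 15 16 17 18
G :  0  1  0  1  0  1  0  1  2  3  2  3  2  3  2  3  4  0  1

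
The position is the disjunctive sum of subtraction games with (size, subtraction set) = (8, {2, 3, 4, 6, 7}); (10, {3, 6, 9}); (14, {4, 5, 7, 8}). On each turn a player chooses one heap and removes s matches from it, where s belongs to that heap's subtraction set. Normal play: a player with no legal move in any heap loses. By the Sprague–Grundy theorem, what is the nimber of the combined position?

7

Heap A, S = {2, 3, 4, 6, 7}:
n : 0 1 2 3 4 5 6 7 8
G : 0 0 1 1 2 2 3 3 4
G_A(8) = 4.
Heap B, S = {3, 6, 9}:
G(0) = 0
G(1) = mex{} = 0
G(2) = mex{} = 0
G(3) = mex{0} = 1
G(4) = mex{0} = 1
G(5) = mex{0} = 1
G(6) = mex{1,0} = 2
G(7) = mex{1,0} = 2
G(8) = mex{1,0} = 2
G(9) = mex{2,1,0} = 3
G(10) = mex{2,1,0} = 3
G_B(10) = 3.
Heap C, S = {4, 5, 7, 8}:
G(0) = 0
G(1) = mex{} = 0
G(2) = mex{} = 0
G(3) = mex{} = 0
G(4) = mex{0} = 1
G(5) = mex{0,0} = 1
G(6) = mex{0,0} = 1
G(7) = mex{0,0,0} = 1
G(8) = mex{1,0,0,0} = 2
G(9) = mex{1,1,0,0} = 2
G(10) = mex{1,1,0,0} = 2
G(11) = mex{1,1,1,0} = 2
G(12) = mex{2,1,1,1} = 0
G(13) = mex{2,2,1,1} = 0
G(14) = mex{2,2,1,1} = 0
G_C(14) = 0.
Combined Grundy value = 4 ⊕ 3 ⊕ 0 = 7.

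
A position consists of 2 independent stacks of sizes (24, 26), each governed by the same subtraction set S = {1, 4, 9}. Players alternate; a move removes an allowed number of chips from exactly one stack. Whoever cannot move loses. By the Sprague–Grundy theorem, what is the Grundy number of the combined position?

3

All stacks use S = {1, 4, 9}:
n :  0  1  2  3  4  5  6  7  8  9 10 11 12 13 14 15 16 17 18 19 20 21 22 23 24 25 26
G :  0  1  0  1  2  0  1  0  1  2  0  1  0  1  2  0  1  0  1  2  0  1  0  1  2  0  1
Stack A: G(24) = 2.
Stack B: G(26) = 1.
Combined Grundy value = 2 ⊕ 1 = 3.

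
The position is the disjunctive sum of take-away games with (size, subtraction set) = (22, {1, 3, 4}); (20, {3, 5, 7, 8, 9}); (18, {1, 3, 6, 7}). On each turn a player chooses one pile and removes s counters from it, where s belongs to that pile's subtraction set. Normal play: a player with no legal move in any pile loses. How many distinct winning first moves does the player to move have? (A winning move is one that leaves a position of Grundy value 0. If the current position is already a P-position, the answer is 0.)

3

Pile A, S = {1, 3, 4}:
n :  0  1  2  3  4  5  6  7  8  9 10 11 12 13 14 15 16 17 18 19 20 21 22
G :  0  1  0  1  2  3  2  0  1  0  1  2  3  2  0  1  0  1  2  3  2  0  1
G_A(22) = 1.
Pile B, S = {3, 5, 7, 8, 9}:
G(0) = 0
G(1) = mex{} = 0
G(2) = mex{} = 0
G(3) = mex{0} = 1
G(4) = mex{0} = 1
G(5) = mex{0,0} = 1
G(6) = mex{1,0} = 2
G(7) = mex{1,0,0} = 2
G(8) = mex{1,1,0,0} = 2
G(9) = mex{2,1,0,0,0} = 3
G(10) = mex{2,1,1,0,0} = 3
G(11) = mex{2,2,1,1,0} = 3
G(12) = mex{3,2,1,1,1} = 0
G(13) = mex{3,2,2,1,1} = 0
G(14) = mex{3,3,2,2,1} = 0
G(15) = mex{0,3,2,2,2} = 1
G(16) = mex{0,3,3,2,2} = 1
G(17) = mex{0,0,3,3,2} = 1
G(18) = mex{1,0,3,3,3} = 2
G(19) = mex{1,0,0,3,3} = 2
G(20) = mex{1,1,0,0,3} = 2
G_B(20) = 2.
Pile C, S = {1, 3, 6, 7}:
G(0) = 0
G(1) = mex{0} = 1
G(2) = mex{1} = 0
G(3) = mex{0,0} = 1
G(4) = mex{1,1} = 0
G(5) = mex{0,0} = 1
G(6) = mex{1,1,0} = 2
G(7) = mex{2,0,1,0} = 3
G(8) = mex{3,1,0,1} = 2
G(9) = mex{2,2,1,0} = 3
G(10) = mex{3,3,0,1} = 2
G(11) = mex{2,2,1,0} = 3
G(12) = mex{3,3,2,1} = 0
G(13) = mex{0,2,3,2} = 1
G(14) = mex{1,3,2,3} = 0
G(15) = mex{0,0,3,2} = 1
G(16) = mex{1,1,2,3} = 0
G(17) = mex{0,0,3,2} = 1
G(18) = mex{1,1,0,3} = 2
G_C(18) = 2.
Combined Grundy value = 1 ⊕ 2 ⊕ 2 = 1.
A winning move leaves total XOR = 0, i.e. changes one component's Grundy value g to g ⊕ X where X is the current total.
Pile A: need g' = 1⊕1 = 0. Options: 22−1→G=0, 22−3→G=3, 22−4→G=2. Hits: 1.
Pile B: need g' = 2⊕1 = 3. Options: 20−3→G=1, 20−5→G=1, 20−7→G=0, 20−8→G=0, 20−9→G=3. Hits: 1.
Pile C: need g' = 2⊕1 = 3. Options: 18−1→G=1, 18−3→G=1, 18−6→G=0, 18−7→G=3. Hits: 1.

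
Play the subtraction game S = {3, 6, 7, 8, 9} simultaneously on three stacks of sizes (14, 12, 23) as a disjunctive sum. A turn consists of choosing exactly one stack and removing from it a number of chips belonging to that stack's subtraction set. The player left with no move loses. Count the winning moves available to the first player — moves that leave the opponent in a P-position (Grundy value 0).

3

All stacks use S = {3, 6, 7, 8, 9}:
G(0) = 0
G(1) = mex{} = 0
G(2) = mex{} = 0
G(3) = mex{0} = 1
G(4) = mex{0} = 1
G(5) = mex{0} = 1
G(6) = mex{1,0} = 2
G(7) = mex{1,0,0} = 2
G(8) = mex{1,0,0,0} = 2
G(9) = mex{2,1,0,0,0} = 3
G(10) = mex{2,1,1,0,0} = 3
G(11) = mex{2,1,1,1,0} = 3
G(12) = mex{3,2,1,1,1} = 0
G(13) = mex{3,2,2,1,1} = 0
G(14) = mex{3,2,2,2,1} = 0
G(15) = mex{0,3,2,2,2} = 1
G(16) = mex{0,3,3,2,2} = 1
G(17) = mex{0,3,3,3,2} = 1
G(18) = mex{1,0,3,3,3} = 2
G(19) = mex{1,0,0,3,3} = 2
G(20) = mex{1,0,0,0,3} = 2
G(21) = mex{2,1,0,0,0} = 3
G(22) = mex{2,1,1,0,0} = 3
G(23) = mex{2,1,1,1,0} = 3
Stack A: G(14) = 0.
Stack B: G(12) = 0.
Stack C: G(23) = 3.
Combined Grundy value = 0 ⊕ 0 ⊕ 3 = 3.
A winning move leaves total XOR = 0, i.e. changes one component's Grundy value g to g ⊕ X where X is the current total.
Stack A: need g' = 0⊕3 = 3. Options: 14−3→G=3, 14−6→G=2, 14−7→G=2, 14−8→G=2, 14−9→G=1. Hits: 1.
Stack B: need g' = 0⊕3 = 3. Options: 12−3→G=3, 12−6→G=2, 12−7→G=1, 12−8→G=1, 12−9→G=1. Hits: 1.
Stack C: need g' = 3⊕3 = 0. Options: 23−3→G=2, 23−6→G=1, 23−7→G=1, 23−8→G=1, 23−9→G=0. Hits: 1.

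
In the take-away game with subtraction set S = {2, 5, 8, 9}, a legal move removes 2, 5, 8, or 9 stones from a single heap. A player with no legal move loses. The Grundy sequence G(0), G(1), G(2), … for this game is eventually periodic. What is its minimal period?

17

G(0) = 0
G(1) = mex{} = 0
G(2) = mex{0} = 1
G(3) = mex{0} = 1
G(4) = mex{1} = 0
G(5) = mex{1,0} = 2
G(6) = mex{0,0} = 1
G(7) = mex{2,1} = 0
G(8) = mex{1,1,0} = 2
G(9) = mex{0,0,0,0} = 1
G(10) = mex{2,2,1,0} = 3
G(11) = mex{1,1,1,1} = 0
G(12) = mex{3,0,0,1} = 2
G(13) = mex{0,2,2,0} = 1
G(14) = mex{2,1,1,2} = 0
G(15) = mex{1,3,0,1} = 2
G(16) = mex{0,0,2,0} = 1
G(17) = mex{2,2,1,2} = 0
G(18) = mex{1,1,3,1} = 0
G(19) = mex{0,0,0,3} = 1
G(20) = mex{0,2,2,0} = 1
G(21) = mex{1,1,1,2} = 0
G(22) = mex{1,0,0,1} = 2
G(23) = mex{0,0,2,0} = 1
G(24) = mex{2,1,1,2} = 0
G(25) = mex{1,1,0,1} = 2
G(26) = mex{0,0,0,0} = 1
G(27) = mex{2,2,1,0} = 3
G(28) = mex{1,1,1,1} = 0
G(29) = mex{3,0,0,1} = 2
G(30) = mex{0,2,2,0} = 1
G(31) = mex{2,1,1,2} = 0
G(32) = mex{1,3,0,1} = 2
G(33) = mex{0,0,2,0} = 1
G(34) = mex{2,2,1,2} = 0
G(35) = mex{1,1,3,1} = 0
G(n+17) = G(n) holds for n = 0,…,8 (a full window of length max(S) = 9), so the sequence is purely periodic with period 17.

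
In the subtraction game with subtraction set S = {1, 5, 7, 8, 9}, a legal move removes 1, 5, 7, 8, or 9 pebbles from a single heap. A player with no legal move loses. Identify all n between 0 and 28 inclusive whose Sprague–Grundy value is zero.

n :  0  1  2  3  4  5  6  7  8  9 10 11 12 13 14 15 16 17 18 19 20 21 22 23 24 25 26 27 28
G :  0  1  0  1  0  1  0  1  2  3  2  3  2  3  2  3  0  1  0  1  0  1  0  1  2  3  2  3  2
P-positions are exactly the n with G(n) = 0.

0, 2, 4, 6, 16, 18, 20, 22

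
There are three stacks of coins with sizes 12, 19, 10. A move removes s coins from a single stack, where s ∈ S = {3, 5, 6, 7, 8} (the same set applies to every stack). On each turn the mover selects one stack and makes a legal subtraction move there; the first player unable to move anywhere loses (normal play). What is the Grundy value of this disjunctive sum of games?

1

All stacks use S = {3, 5, 6, 7, 8}:
n :  0  1  2  3  4  5  6  7  8  9 10 11 12 13 14 15 16 17 18 19
G :  0  0  0  1  1  1  2  2  2  3  3  0  0  0  1  1  1  2  2  2
Stack A: G(12) = 0.
Stack B: G(19) = 2.
Stack C: G(10) = 3.
Combined Grundy value = 0 ⊕ 2 ⊕ 3 = 1.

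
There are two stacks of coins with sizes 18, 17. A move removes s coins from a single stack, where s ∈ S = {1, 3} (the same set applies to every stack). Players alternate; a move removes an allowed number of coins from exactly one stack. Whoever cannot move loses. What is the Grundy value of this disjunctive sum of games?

All stacks use S = {1, 3}:
n :  0  1  2  3  4  5  6  7  8  9 10 11 12 13 14 15 16 17 18
G :  0  1  0  1  0  1  0  1  0  1  0  1  0  1  0  1  0  1  0
Stack A: G(18) = 0.
Stack B: G(17) = 1.
Combined Grundy value = 0 ⊕ 1 = 1.

1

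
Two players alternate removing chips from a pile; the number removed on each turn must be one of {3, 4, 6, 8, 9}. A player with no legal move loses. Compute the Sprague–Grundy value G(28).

1

n :  0  1  2  3  4  5  6  7  8  9 10 11 12 13 14 15 16 17 18 19 20 21 22 23 24 25 26 27 28
G :  0  0  0  1  1  1  2  2  2  3  3  3  0  0  0  1  1  1  2  2  2  3  3  3  0  0  0  1  1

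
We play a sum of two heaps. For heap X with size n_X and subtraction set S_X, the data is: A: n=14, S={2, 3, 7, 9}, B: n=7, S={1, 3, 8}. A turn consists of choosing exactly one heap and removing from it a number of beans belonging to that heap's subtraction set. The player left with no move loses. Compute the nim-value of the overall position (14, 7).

3

Heap A, S = {2, 3, 7, 9}:
G(0) = 0
G(1) = mex{} = 0
G(2) = mex{0} = 1
G(3) = mex{0,0} = 1
G(4) = mex{1,0} = 2
G(5) = mex{1,1} = 0
G(6) = mex{2,1} = 0
G(7) = mex{0,2,0} = 1
G(8) = mex{0,0,0} = 1
G(9) = mex{1,0,1,0} = 2
G(10) = mex{1,1,1,0} = 2
G(11) = mex{2,1,2,1} = 0
G(12) = mex{2,2,0,1} = 3
G(13) = mex{0,2,0,2} = 1
G(14) = mex{3,0,1,0} = 2
G_A(14) = 2.
Heap B, S = {1, 3, 8}:
G(0) = 0
G(1) = mex{0} = 1
G(2) = mex{1} = 0
G(3) = mex{0,0} = 1
G(4) = mex{1,1} = 0
G(5) = mex{0,0} = 1
G(6) = mex{1,1} = 0
G(7) = mex{0,0} = 1
G_B(7) = 1.
Combined Grundy value = 2 ⊕ 1 = 3.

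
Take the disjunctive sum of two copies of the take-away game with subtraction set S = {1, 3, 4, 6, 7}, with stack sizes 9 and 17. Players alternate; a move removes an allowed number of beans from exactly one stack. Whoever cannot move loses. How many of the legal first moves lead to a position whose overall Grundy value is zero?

All stacks use S = {1, 3, 4, 6, 7}:
n :  0  1  2  3  4  5  6  7  8  9 10 11 12 13 14 15 16 17
G :  0  1  0  1  2  3  2  3  4  5  0  1  0  1  2  3  2  3
Stack A: G(9) = 5.
Stack B: G(17) = 3.
Combined Grundy value = 5 ⊕ 3 = 6.
A winning move leaves total XOR = 0, i.e. changes one component's Grundy value g to g ⊕ X where X is the current total.
Stack A: need g' = 5⊕6 = 3. Options: 9−1→G=4, 9−3→G=2, 9−4→G=3, 9−6→G=1, 9−7→G=0. Hits: 1.
Stack B: need g' = 3⊕6 = 5. Options: 17−1→G=2, 17−3→G=2, 17−4→G=1, 17−6→G=1, 17−7→G=0. Hits: 0.

1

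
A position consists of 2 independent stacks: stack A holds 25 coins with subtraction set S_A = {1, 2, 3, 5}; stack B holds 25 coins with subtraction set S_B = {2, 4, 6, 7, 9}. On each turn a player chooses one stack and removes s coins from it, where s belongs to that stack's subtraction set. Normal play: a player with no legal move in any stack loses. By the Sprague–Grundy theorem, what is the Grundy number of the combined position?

0

Stack A, S = {1, 2, 3, 5}:
G(0) = 0
G(1) = mex{0} = 1
G(2) = mex{1,0} = 2
G(3) = mex{2,1,0} = 3
G(4) = mex{3,2,1} = 0
G(5) = mex{0,3,2,0} = 1
G(6) = mex{1,0,3,1} = 2
G(7) = mex{2,1,0,2} = 3
G(8) = mex{3,2,1,3} = 0
G(9) = mex{0,3,2,0} = 1
G(10) = mex{1,0,3,1} = 2
G(11) = mex{2,1,0,2} = 3
G(12) = mex{3,2,1,3} = 0
G(13) = mex{0,3,2,0} = 1
G(14) = mex{1,0,3,1} = 2
G(15) = mex{2,1,0,2} = 3
G(16) = mex{3,2,1,3} = 0
G(17) = mex{0,3,2,0} = 1
G(18) = mex{1,0,3,1} = 2
G(19) = mex{2,1,0,2} = 3
G(20) = mex{3,2,1,3} = 0
G(21) = mex{0,3,2,0} = 1
G(22) = mex{1,0,3,1} = 2
G(23) = mex{2,1,0,2} = 3
G(24) = mex{3,2,1,3} = 0
G(25) = mex{0,3,2,0} = 1
G_A(25) = 1.
Stack B, S = {2, 4, 6, 7, 9}:
n :  0  1  2  3  4  5  6  7  8  9 10 11 12 13 14 15 16 17 18 19 20 21 22 23 24 25
G :  0  0  1  1  2  2  3  3  4  4  5  0  0  1  1  2  2  3  3  4  4  5  0  0  1  1
G_B(25) = 1.
Combined Grundy value = 1 ⊕ 1 = 0.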